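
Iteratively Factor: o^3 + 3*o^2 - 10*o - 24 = (o - 3)*(o^2 + 6*o + 8) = (o - 3)*(o + 4)*(o + 2)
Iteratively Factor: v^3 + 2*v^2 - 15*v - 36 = (v + 3)*(v^2 - v - 12) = (v + 3)^2*(v - 4)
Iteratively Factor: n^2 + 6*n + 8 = (n + 2)*(n + 4)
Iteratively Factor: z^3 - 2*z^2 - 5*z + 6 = (z + 2)*(z^2 - 4*z + 3) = (z - 1)*(z + 2)*(z - 3)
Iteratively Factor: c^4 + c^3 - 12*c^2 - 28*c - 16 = (c - 4)*(c^3 + 5*c^2 + 8*c + 4) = (c - 4)*(c + 1)*(c^2 + 4*c + 4) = (c - 4)*(c + 1)*(c + 2)*(c + 2)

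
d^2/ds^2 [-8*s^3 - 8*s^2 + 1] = -48*s - 16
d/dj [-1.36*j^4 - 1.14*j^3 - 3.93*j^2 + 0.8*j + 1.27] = -5.44*j^3 - 3.42*j^2 - 7.86*j + 0.8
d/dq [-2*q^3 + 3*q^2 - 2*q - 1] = -6*q^2 + 6*q - 2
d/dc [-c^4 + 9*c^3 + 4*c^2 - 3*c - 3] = -4*c^3 + 27*c^2 + 8*c - 3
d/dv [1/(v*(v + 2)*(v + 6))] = (-v*(v + 2) - v*(v + 6) - (v + 2)*(v + 6))/(v^2*(v + 2)^2*(v + 6)^2)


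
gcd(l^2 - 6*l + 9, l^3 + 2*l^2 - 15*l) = l - 3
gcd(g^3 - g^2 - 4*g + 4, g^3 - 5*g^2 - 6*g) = 1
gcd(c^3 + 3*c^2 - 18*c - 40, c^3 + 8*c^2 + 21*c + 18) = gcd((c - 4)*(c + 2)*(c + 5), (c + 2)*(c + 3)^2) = c + 2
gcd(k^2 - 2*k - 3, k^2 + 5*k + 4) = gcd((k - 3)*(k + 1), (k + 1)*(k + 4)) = k + 1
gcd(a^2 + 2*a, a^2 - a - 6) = a + 2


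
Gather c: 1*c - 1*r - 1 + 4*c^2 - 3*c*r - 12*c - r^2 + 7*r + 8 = 4*c^2 + c*(-3*r - 11) - r^2 + 6*r + 7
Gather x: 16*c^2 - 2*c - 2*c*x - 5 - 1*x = 16*c^2 - 2*c + x*(-2*c - 1) - 5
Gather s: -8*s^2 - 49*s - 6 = -8*s^2 - 49*s - 6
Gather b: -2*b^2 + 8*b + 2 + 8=-2*b^2 + 8*b + 10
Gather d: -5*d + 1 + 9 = 10 - 5*d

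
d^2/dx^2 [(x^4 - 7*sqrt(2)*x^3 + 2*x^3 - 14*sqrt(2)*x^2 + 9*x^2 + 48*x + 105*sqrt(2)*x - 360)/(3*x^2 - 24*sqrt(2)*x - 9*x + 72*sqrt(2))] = 2*(x^3 - 24*sqrt(2)*x^2 + 384*x - 704*sqrt(2) + 200)/(3*(x^3 - 24*sqrt(2)*x^2 + 384*x - 1024*sqrt(2)))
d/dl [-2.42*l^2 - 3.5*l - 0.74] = -4.84*l - 3.5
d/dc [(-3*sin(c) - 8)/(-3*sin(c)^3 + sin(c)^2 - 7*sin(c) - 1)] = (-18*sin(c)^3 - 69*sin(c)^2 + 16*sin(c) - 53)*cos(c)/(3*sin(c)^3 - sin(c)^2 + 7*sin(c) + 1)^2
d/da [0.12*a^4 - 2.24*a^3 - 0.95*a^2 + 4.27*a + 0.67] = 0.48*a^3 - 6.72*a^2 - 1.9*a + 4.27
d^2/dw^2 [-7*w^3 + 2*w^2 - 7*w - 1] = 4 - 42*w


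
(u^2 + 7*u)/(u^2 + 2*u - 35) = u/(u - 5)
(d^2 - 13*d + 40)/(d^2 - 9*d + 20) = (d - 8)/(d - 4)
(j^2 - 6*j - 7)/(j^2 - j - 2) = (j - 7)/(j - 2)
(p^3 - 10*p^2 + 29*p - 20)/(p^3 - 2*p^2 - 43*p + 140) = (p - 1)/(p + 7)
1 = 1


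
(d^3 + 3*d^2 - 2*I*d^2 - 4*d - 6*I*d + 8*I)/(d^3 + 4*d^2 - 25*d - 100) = (d^2 - d*(1 + 2*I) + 2*I)/(d^2 - 25)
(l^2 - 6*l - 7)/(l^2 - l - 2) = (l - 7)/(l - 2)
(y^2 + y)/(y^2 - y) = (y + 1)/(y - 1)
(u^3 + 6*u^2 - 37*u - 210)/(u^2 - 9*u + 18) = (u^2 + 12*u + 35)/(u - 3)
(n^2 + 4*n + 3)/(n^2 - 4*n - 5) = (n + 3)/(n - 5)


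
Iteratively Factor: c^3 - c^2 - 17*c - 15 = (c + 1)*(c^2 - 2*c - 15) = (c + 1)*(c + 3)*(c - 5)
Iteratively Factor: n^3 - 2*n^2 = (n)*(n^2 - 2*n) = n*(n - 2)*(n)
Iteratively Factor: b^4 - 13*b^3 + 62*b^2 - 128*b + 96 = (b - 2)*(b^3 - 11*b^2 + 40*b - 48) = (b - 4)*(b - 2)*(b^2 - 7*b + 12) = (b - 4)*(b - 3)*(b - 2)*(b - 4)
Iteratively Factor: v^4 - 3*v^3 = (v - 3)*(v^3) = v*(v - 3)*(v^2) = v^2*(v - 3)*(v)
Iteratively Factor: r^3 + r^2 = (r)*(r^2 + r) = r^2*(r + 1)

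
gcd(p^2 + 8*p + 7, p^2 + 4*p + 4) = 1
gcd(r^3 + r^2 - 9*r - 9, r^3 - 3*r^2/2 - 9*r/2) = r - 3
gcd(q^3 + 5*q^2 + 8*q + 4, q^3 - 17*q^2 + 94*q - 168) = 1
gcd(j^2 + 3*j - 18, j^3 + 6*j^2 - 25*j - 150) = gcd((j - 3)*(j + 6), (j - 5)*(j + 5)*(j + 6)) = j + 6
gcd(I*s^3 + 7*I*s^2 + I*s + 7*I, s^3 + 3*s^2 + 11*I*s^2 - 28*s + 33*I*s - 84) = 1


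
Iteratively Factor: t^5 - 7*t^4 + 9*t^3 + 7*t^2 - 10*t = (t)*(t^4 - 7*t^3 + 9*t^2 + 7*t - 10) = t*(t - 1)*(t^3 - 6*t^2 + 3*t + 10) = t*(t - 5)*(t - 1)*(t^2 - t - 2) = t*(t - 5)*(t - 1)*(t + 1)*(t - 2)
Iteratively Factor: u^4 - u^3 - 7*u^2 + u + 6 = (u + 1)*(u^3 - 2*u^2 - 5*u + 6) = (u - 3)*(u + 1)*(u^2 + u - 2) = (u - 3)*(u - 1)*(u + 1)*(u + 2)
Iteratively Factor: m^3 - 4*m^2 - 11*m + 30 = (m - 2)*(m^2 - 2*m - 15) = (m - 5)*(m - 2)*(m + 3)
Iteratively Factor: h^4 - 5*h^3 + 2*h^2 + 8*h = (h)*(h^3 - 5*h^2 + 2*h + 8) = h*(h + 1)*(h^2 - 6*h + 8) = h*(h - 4)*(h + 1)*(h - 2)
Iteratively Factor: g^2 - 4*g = (g)*(g - 4)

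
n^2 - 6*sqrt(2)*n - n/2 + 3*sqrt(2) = (n - 1/2)*(n - 6*sqrt(2))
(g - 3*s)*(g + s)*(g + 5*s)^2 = g^4 + 8*g^3*s + 2*g^2*s^2 - 80*g*s^3 - 75*s^4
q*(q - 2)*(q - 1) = q^3 - 3*q^2 + 2*q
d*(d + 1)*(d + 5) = d^3 + 6*d^2 + 5*d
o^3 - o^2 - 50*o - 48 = (o - 8)*(o + 1)*(o + 6)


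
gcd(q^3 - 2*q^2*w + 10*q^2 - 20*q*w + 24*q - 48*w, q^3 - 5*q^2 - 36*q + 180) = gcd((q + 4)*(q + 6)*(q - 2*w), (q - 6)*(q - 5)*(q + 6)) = q + 6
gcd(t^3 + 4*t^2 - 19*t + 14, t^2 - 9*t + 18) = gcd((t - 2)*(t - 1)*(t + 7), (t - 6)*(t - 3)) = 1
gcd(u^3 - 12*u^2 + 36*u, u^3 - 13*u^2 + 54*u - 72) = u - 6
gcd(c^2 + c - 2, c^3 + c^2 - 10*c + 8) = c - 1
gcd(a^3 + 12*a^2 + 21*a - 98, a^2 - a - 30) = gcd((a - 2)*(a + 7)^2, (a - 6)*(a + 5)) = 1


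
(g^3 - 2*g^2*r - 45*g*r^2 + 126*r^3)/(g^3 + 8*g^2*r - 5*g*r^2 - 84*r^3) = (g - 6*r)/(g + 4*r)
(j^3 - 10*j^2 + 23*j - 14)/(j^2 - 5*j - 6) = (-j^3 + 10*j^2 - 23*j + 14)/(-j^2 + 5*j + 6)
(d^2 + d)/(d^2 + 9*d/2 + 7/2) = 2*d/(2*d + 7)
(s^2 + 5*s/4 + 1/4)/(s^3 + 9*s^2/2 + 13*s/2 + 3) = (4*s + 1)/(2*(2*s^2 + 7*s + 6))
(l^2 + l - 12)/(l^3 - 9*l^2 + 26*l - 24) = (l + 4)/(l^2 - 6*l + 8)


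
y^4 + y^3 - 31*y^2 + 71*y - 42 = (y - 3)*(y - 2)*(y - 1)*(y + 7)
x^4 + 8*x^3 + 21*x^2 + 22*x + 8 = (x + 1)^2*(x + 2)*(x + 4)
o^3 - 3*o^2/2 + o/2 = o*(o - 1)*(o - 1/2)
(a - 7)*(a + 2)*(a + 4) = a^3 - a^2 - 34*a - 56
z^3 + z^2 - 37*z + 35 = (z - 5)*(z - 1)*(z + 7)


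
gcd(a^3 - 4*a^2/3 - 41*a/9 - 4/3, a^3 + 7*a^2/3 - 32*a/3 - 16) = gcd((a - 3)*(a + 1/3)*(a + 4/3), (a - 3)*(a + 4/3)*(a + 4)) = a^2 - 5*a/3 - 4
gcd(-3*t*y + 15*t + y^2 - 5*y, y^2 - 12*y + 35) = y - 5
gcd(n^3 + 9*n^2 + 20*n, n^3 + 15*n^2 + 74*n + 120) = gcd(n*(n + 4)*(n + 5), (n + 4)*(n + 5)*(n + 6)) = n^2 + 9*n + 20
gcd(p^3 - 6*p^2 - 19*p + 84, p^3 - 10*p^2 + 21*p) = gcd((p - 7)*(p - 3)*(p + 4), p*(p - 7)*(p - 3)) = p^2 - 10*p + 21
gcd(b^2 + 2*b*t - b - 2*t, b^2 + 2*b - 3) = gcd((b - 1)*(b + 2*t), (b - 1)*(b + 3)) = b - 1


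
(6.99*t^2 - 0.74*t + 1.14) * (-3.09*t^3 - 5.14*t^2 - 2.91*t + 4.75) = -21.5991*t^5 - 33.642*t^4 - 20.0599*t^3 + 29.4963*t^2 - 6.8324*t + 5.415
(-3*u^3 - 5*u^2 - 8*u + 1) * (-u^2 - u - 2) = 3*u^5 + 8*u^4 + 19*u^3 + 17*u^2 + 15*u - 2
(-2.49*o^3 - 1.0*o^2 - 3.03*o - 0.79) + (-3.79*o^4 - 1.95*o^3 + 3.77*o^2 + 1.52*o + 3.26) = -3.79*o^4 - 4.44*o^3 + 2.77*o^2 - 1.51*o + 2.47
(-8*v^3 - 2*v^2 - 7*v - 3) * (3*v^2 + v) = -24*v^5 - 14*v^4 - 23*v^3 - 16*v^2 - 3*v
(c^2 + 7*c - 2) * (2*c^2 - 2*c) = 2*c^4 + 12*c^3 - 18*c^2 + 4*c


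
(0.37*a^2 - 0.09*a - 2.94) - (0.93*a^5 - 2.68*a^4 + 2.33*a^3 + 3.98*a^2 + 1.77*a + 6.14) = -0.93*a^5 + 2.68*a^4 - 2.33*a^3 - 3.61*a^2 - 1.86*a - 9.08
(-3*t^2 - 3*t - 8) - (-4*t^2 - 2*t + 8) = t^2 - t - 16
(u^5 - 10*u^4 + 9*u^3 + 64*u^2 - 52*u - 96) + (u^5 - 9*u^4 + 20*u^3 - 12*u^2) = 2*u^5 - 19*u^4 + 29*u^3 + 52*u^2 - 52*u - 96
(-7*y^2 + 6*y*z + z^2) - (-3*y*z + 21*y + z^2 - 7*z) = -7*y^2 + 9*y*z - 21*y + 7*z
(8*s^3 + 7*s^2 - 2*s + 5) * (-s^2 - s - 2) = -8*s^5 - 15*s^4 - 21*s^3 - 17*s^2 - s - 10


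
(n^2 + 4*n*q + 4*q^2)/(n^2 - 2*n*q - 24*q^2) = (-n^2 - 4*n*q - 4*q^2)/(-n^2 + 2*n*q + 24*q^2)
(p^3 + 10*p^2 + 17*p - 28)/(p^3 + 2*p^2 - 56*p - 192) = (p^2 + 6*p - 7)/(p^2 - 2*p - 48)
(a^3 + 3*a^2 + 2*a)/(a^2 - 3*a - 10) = a*(a + 1)/(a - 5)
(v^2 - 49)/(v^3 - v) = (v^2 - 49)/(v^3 - v)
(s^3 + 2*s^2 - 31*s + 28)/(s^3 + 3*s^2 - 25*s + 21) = (s - 4)/(s - 3)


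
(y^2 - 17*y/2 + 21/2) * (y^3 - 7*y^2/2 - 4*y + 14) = y^5 - 12*y^4 + 145*y^3/4 + 45*y^2/4 - 161*y + 147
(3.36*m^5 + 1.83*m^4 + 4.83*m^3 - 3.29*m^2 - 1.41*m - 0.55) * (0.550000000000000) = 1.848*m^5 + 1.0065*m^4 + 2.6565*m^3 - 1.8095*m^2 - 0.7755*m - 0.3025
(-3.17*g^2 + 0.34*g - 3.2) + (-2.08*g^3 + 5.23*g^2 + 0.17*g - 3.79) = -2.08*g^3 + 2.06*g^2 + 0.51*g - 6.99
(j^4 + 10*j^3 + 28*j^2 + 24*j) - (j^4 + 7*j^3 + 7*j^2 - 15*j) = 3*j^3 + 21*j^2 + 39*j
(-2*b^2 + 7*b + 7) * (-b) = 2*b^3 - 7*b^2 - 7*b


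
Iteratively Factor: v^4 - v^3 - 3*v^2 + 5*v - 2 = (v - 1)*(v^3 - 3*v + 2) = (v - 1)*(v + 2)*(v^2 - 2*v + 1) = (v - 1)^2*(v + 2)*(v - 1)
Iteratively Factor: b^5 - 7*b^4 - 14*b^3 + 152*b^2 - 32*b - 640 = (b - 4)*(b^4 - 3*b^3 - 26*b^2 + 48*b + 160) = (b - 4)*(b + 4)*(b^3 - 7*b^2 + 2*b + 40) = (b - 4)^2*(b + 4)*(b^2 - 3*b - 10) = (b - 4)^2*(b + 2)*(b + 4)*(b - 5)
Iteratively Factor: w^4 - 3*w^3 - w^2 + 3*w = (w + 1)*(w^3 - 4*w^2 + 3*w) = (w - 3)*(w + 1)*(w^2 - w) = w*(w - 3)*(w + 1)*(w - 1)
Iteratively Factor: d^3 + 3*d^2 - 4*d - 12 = (d - 2)*(d^2 + 5*d + 6) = (d - 2)*(d + 2)*(d + 3)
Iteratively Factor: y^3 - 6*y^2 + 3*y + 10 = (y - 5)*(y^2 - y - 2) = (y - 5)*(y + 1)*(y - 2)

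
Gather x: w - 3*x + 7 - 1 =w - 3*x + 6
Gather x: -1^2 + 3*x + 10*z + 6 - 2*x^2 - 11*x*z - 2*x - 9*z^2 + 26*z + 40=-2*x^2 + x*(1 - 11*z) - 9*z^2 + 36*z + 45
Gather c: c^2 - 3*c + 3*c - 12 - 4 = c^2 - 16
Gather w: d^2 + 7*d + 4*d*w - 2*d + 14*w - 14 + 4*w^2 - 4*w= d^2 + 5*d + 4*w^2 + w*(4*d + 10) - 14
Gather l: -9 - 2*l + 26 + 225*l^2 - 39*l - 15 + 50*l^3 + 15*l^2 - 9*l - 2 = 50*l^3 + 240*l^2 - 50*l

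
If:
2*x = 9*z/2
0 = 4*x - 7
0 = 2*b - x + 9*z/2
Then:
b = -7/8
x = 7/4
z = 7/9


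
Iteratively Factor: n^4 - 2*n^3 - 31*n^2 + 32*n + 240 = (n - 5)*(n^3 + 3*n^2 - 16*n - 48) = (n - 5)*(n + 3)*(n^2 - 16) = (n - 5)*(n - 4)*(n + 3)*(n + 4)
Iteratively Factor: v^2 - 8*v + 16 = (v - 4)*(v - 4)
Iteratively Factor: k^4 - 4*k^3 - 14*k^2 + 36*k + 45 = (k + 1)*(k^3 - 5*k^2 - 9*k + 45) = (k + 1)*(k + 3)*(k^2 - 8*k + 15) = (k - 5)*(k + 1)*(k + 3)*(k - 3)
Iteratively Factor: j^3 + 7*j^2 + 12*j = (j + 3)*(j^2 + 4*j) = j*(j + 3)*(j + 4)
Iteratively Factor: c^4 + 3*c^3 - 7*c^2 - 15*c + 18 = (c + 3)*(c^3 - 7*c + 6) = (c - 2)*(c + 3)*(c^2 + 2*c - 3) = (c - 2)*(c - 1)*(c + 3)*(c + 3)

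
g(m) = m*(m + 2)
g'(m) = 2*m + 2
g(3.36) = 18.01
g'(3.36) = 8.72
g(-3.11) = 3.45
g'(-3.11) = -4.22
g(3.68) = 20.90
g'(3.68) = 9.36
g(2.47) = 11.04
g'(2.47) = 6.94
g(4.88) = 33.57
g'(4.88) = 11.76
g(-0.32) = -0.54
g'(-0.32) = 1.36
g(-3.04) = 3.16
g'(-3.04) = -4.08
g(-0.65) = -0.88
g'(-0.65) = 0.70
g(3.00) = 15.00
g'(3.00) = 8.00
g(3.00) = 15.00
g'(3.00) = 8.00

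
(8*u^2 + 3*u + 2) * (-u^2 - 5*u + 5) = -8*u^4 - 43*u^3 + 23*u^2 + 5*u + 10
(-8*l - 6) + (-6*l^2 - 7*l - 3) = -6*l^2 - 15*l - 9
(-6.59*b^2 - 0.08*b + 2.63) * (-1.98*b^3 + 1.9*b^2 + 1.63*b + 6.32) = 13.0482*b^5 - 12.3626*b^4 - 16.1011*b^3 - 36.7822*b^2 + 3.7813*b + 16.6216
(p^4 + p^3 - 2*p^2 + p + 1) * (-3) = -3*p^4 - 3*p^3 + 6*p^2 - 3*p - 3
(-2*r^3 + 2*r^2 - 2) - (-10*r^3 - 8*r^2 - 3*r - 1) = 8*r^3 + 10*r^2 + 3*r - 1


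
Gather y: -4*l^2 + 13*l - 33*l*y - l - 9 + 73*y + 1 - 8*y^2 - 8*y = -4*l^2 + 12*l - 8*y^2 + y*(65 - 33*l) - 8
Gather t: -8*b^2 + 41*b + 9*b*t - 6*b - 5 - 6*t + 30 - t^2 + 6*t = -8*b^2 + 9*b*t + 35*b - t^2 + 25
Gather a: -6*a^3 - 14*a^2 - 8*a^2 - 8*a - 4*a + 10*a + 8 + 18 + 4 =-6*a^3 - 22*a^2 - 2*a + 30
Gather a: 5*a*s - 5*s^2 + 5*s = 5*a*s - 5*s^2 + 5*s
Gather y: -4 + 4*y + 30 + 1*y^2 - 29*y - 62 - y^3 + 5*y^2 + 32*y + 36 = -y^3 + 6*y^2 + 7*y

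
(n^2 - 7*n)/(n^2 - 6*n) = (n - 7)/(n - 6)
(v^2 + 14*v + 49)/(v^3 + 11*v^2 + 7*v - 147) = 1/(v - 3)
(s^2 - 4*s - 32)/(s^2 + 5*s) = (s^2 - 4*s - 32)/(s*(s + 5))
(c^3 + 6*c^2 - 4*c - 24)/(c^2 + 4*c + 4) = (c^2 + 4*c - 12)/(c + 2)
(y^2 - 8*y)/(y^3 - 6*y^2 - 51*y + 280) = y/(y^2 + 2*y - 35)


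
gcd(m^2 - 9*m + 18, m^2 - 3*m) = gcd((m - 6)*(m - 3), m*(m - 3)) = m - 3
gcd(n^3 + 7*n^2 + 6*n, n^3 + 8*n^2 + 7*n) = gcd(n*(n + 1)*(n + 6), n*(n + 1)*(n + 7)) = n^2 + n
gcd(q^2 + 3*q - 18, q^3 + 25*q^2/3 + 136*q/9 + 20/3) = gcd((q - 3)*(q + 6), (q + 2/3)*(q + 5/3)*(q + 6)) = q + 6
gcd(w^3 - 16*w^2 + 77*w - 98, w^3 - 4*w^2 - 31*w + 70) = w^2 - 9*w + 14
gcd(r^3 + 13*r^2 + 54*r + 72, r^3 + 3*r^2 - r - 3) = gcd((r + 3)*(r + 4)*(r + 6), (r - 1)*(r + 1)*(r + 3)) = r + 3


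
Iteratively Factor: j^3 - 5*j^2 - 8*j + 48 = (j - 4)*(j^2 - j - 12) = (j - 4)^2*(j + 3)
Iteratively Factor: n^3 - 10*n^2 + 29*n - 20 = (n - 1)*(n^2 - 9*n + 20) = (n - 5)*(n - 1)*(n - 4)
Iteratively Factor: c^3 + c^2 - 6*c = (c + 3)*(c^2 - 2*c) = c*(c + 3)*(c - 2)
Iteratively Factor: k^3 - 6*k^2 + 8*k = (k - 2)*(k^2 - 4*k) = k*(k - 2)*(k - 4)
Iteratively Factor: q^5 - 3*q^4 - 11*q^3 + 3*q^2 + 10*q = (q + 2)*(q^4 - 5*q^3 - q^2 + 5*q) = (q - 1)*(q + 2)*(q^3 - 4*q^2 - 5*q) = (q - 5)*(q - 1)*(q + 2)*(q^2 + q) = q*(q - 5)*(q - 1)*(q + 2)*(q + 1)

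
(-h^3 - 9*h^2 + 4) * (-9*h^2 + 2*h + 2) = 9*h^5 + 79*h^4 - 20*h^3 - 54*h^2 + 8*h + 8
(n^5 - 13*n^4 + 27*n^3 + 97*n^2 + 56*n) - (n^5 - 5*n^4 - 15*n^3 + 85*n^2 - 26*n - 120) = -8*n^4 + 42*n^3 + 12*n^2 + 82*n + 120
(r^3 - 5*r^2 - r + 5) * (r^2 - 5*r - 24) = r^5 - 10*r^4 + 130*r^2 - r - 120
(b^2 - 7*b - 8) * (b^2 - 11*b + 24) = b^4 - 18*b^3 + 93*b^2 - 80*b - 192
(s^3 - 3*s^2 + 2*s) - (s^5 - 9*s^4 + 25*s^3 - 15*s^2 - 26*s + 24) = -s^5 + 9*s^4 - 24*s^3 + 12*s^2 + 28*s - 24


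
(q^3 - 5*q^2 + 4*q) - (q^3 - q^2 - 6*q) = -4*q^2 + 10*q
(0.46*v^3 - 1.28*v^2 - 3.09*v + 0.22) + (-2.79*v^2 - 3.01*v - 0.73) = 0.46*v^3 - 4.07*v^2 - 6.1*v - 0.51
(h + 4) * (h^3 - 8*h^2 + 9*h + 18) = h^4 - 4*h^3 - 23*h^2 + 54*h + 72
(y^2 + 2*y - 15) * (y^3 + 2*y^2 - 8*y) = y^5 + 4*y^4 - 19*y^3 - 46*y^2 + 120*y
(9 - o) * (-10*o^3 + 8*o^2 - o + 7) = 10*o^4 - 98*o^3 + 73*o^2 - 16*o + 63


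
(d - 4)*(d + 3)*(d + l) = d^3 + d^2*l - d^2 - d*l - 12*d - 12*l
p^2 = p^2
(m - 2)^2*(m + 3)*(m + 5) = m^4 + 4*m^3 - 13*m^2 - 28*m + 60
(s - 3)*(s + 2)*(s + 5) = s^3 + 4*s^2 - 11*s - 30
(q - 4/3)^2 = q^2 - 8*q/3 + 16/9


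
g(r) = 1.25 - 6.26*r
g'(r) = -6.26000000000000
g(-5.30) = 34.43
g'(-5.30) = -6.26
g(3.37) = -19.85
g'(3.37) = -6.26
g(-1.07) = 7.95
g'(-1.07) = -6.26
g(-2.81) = 18.84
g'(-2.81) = -6.26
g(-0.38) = 3.63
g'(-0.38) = -6.26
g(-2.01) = 13.83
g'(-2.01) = -6.26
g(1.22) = -6.39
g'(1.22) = -6.26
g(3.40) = -20.03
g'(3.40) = -6.26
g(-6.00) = 38.81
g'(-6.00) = -6.26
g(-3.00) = 20.03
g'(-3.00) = -6.26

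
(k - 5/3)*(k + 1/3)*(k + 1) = k^3 - k^2/3 - 17*k/9 - 5/9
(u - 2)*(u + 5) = u^2 + 3*u - 10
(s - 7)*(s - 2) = s^2 - 9*s + 14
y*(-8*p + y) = -8*p*y + y^2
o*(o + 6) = o^2 + 6*o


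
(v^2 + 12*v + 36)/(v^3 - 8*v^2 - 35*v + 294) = (v + 6)/(v^2 - 14*v + 49)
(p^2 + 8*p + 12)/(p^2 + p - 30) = (p + 2)/(p - 5)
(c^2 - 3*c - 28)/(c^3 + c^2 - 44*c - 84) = (c + 4)/(c^2 + 8*c + 12)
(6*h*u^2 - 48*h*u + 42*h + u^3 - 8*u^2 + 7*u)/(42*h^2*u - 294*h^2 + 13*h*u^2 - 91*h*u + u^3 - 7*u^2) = (u - 1)/(7*h + u)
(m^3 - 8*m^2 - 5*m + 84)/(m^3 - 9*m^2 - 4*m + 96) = (m - 7)/(m - 8)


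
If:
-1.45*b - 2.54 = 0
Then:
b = -1.75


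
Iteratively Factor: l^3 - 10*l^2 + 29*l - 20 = (l - 4)*(l^2 - 6*l + 5) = (l - 5)*(l - 4)*(l - 1)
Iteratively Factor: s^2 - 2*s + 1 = (s - 1)*(s - 1)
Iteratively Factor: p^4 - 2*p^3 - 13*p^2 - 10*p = (p)*(p^3 - 2*p^2 - 13*p - 10) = p*(p - 5)*(p^2 + 3*p + 2) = p*(p - 5)*(p + 2)*(p + 1)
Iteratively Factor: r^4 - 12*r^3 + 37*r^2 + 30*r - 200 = (r - 5)*(r^3 - 7*r^2 + 2*r + 40) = (r - 5)^2*(r^2 - 2*r - 8) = (r - 5)^2*(r + 2)*(r - 4)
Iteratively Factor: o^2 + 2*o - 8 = (o - 2)*(o + 4)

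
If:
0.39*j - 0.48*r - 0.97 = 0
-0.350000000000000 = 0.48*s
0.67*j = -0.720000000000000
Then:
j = -1.07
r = -2.89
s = -0.73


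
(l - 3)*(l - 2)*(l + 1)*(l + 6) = l^4 + 2*l^3 - 23*l^2 + 12*l + 36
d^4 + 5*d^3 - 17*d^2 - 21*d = d*(d - 3)*(d + 1)*(d + 7)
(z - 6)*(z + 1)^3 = z^4 - 3*z^3 - 15*z^2 - 17*z - 6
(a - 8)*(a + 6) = a^2 - 2*a - 48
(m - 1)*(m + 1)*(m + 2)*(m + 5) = m^4 + 7*m^3 + 9*m^2 - 7*m - 10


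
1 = 1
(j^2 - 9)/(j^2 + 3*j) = (j - 3)/j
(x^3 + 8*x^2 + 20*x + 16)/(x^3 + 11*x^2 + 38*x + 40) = (x + 2)/(x + 5)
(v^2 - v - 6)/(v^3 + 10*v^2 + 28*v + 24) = (v - 3)/(v^2 + 8*v + 12)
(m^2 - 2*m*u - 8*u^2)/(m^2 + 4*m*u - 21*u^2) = (m^2 - 2*m*u - 8*u^2)/(m^2 + 4*m*u - 21*u^2)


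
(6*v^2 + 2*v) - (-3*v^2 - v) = 9*v^2 + 3*v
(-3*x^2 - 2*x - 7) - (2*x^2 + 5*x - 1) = -5*x^2 - 7*x - 6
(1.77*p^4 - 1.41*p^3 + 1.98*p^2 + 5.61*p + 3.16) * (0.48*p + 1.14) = 0.8496*p^5 + 1.341*p^4 - 0.657*p^3 + 4.95*p^2 + 7.9122*p + 3.6024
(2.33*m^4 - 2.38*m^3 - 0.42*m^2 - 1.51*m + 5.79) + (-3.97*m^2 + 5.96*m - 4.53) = 2.33*m^4 - 2.38*m^3 - 4.39*m^2 + 4.45*m + 1.26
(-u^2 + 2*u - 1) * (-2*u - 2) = 2*u^3 - 2*u^2 - 2*u + 2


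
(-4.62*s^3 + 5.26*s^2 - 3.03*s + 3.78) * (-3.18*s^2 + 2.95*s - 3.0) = 14.6916*s^5 - 30.3558*s^4 + 39.0124*s^3 - 36.7389*s^2 + 20.241*s - 11.34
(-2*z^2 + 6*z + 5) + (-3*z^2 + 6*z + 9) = -5*z^2 + 12*z + 14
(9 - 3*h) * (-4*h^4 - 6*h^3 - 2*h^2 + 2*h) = 12*h^5 - 18*h^4 - 48*h^3 - 24*h^2 + 18*h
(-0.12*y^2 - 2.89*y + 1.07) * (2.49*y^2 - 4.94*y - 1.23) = -0.2988*y^4 - 6.6033*y^3 + 17.0885*y^2 - 1.7311*y - 1.3161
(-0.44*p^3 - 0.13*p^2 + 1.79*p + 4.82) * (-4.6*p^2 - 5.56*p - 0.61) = 2.024*p^5 + 3.0444*p^4 - 7.2428*p^3 - 32.0451*p^2 - 27.8911*p - 2.9402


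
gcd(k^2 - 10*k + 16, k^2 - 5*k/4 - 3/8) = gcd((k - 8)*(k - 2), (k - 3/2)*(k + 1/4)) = 1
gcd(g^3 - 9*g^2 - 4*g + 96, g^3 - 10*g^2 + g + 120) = g^2 - 5*g - 24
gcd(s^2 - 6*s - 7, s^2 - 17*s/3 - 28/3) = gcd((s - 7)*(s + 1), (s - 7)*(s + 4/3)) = s - 7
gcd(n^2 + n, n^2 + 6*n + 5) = n + 1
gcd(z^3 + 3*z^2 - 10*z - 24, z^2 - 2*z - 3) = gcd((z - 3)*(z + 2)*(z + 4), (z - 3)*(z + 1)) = z - 3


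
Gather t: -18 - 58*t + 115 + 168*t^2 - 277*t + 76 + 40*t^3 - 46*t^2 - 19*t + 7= 40*t^3 + 122*t^2 - 354*t + 180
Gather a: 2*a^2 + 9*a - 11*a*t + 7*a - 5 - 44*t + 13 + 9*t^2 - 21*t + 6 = 2*a^2 + a*(16 - 11*t) + 9*t^2 - 65*t + 14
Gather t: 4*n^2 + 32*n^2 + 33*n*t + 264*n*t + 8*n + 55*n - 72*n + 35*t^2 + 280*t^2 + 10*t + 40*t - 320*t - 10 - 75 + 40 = 36*n^2 - 9*n + 315*t^2 + t*(297*n - 270) - 45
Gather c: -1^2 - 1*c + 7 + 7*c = 6*c + 6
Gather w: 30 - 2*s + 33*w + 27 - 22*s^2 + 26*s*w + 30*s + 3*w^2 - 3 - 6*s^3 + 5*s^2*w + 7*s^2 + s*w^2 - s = -6*s^3 - 15*s^2 + 27*s + w^2*(s + 3) + w*(5*s^2 + 26*s + 33) + 54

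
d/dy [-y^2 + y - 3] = 1 - 2*y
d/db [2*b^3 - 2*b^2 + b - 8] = 6*b^2 - 4*b + 1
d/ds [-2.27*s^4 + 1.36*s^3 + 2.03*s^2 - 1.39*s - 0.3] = -9.08*s^3 + 4.08*s^2 + 4.06*s - 1.39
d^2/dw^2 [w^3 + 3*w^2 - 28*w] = 6*w + 6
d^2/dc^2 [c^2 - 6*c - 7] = 2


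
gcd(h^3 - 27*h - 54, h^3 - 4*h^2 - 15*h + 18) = h^2 - 3*h - 18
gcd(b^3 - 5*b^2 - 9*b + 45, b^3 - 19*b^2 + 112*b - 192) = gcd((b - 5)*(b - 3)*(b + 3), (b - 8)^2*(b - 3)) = b - 3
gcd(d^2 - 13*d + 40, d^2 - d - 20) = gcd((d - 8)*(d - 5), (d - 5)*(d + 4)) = d - 5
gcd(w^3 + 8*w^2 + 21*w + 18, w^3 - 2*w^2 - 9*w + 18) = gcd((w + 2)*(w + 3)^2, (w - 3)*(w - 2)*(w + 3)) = w + 3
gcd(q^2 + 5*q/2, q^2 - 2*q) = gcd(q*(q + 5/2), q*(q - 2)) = q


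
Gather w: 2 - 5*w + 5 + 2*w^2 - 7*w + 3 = 2*w^2 - 12*w + 10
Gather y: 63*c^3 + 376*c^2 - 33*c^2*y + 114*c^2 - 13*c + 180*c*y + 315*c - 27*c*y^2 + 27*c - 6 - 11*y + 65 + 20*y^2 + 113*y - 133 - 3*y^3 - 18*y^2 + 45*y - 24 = 63*c^3 + 490*c^2 + 329*c - 3*y^3 + y^2*(2 - 27*c) + y*(-33*c^2 + 180*c + 147) - 98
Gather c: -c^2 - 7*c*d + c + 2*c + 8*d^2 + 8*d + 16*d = -c^2 + c*(3 - 7*d) + 8*d^2 + 24*d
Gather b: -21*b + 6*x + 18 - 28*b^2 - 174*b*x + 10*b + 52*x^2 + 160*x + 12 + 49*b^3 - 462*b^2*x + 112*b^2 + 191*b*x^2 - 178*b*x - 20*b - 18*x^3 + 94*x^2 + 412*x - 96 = 49*b^3 + b^2*(84 - 462*x) + b*(191*x^2 - 352*x - 31) - 18*x^3 + 146*x^2 + 578*x - 66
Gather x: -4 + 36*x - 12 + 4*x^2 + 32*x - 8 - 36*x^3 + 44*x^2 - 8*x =-36*x^3 + 48*x^2 + 60*x - 24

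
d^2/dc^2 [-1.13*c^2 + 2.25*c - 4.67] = -2.26000000000000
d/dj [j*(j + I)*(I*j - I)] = 3*I*j^2 - 2*j*(1 + I) + 1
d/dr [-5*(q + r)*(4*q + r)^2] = 15*(-2*q - r)*(4*q + r)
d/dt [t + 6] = 1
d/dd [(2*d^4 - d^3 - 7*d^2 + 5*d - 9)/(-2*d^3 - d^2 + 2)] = (-4*d^6 - 4*d^5 - 13*d^4 + 36*d^3 - 55*d^2 - 46*d + 10)/(4*d^6 + 4*d^5 + d^4 - 8*d^3 - 4*d^2 + 4)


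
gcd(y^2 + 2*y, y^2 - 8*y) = y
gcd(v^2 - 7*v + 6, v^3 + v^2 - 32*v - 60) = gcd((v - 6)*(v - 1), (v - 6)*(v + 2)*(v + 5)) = v - 6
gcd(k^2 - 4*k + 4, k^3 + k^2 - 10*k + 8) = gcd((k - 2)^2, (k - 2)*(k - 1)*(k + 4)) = k - 2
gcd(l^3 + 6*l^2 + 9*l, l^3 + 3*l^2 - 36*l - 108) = l + 3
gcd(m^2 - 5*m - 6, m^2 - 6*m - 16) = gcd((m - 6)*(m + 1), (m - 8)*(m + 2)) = 1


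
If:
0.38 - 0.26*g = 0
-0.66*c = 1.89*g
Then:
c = -4.19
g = 1.46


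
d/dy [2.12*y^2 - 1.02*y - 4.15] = 4.24*y - 1.02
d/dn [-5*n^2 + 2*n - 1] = 2 - 10*n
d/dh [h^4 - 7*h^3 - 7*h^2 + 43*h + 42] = 4*h^3 - 21*h^2 - 14*h + 43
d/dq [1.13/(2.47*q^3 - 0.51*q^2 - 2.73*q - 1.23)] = (-8.3733*q^2 + 1.1526*q + 3.0849)/(-2.47*q^3 + 0.51*q^2 + 2.73*q + 1.23)^2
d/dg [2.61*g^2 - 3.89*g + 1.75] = 5.22*g - 3.89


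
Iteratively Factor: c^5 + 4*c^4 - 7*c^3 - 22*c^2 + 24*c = (c + 4)*(c^4 - 7*c^2 + 6*c) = (c - 2)*(c + 4)*(c^3 + 2*c^2 - 3*c) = (c - 2)*(c + 3)*(c + 4)*(c^2 - c) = (c - 2)*(c - 1)*(c + 3)*(c + 4)*(c)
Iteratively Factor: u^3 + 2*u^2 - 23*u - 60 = (u - 5)*(u^2 + 7*u + 12) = (u - 5)*(u + 3)*(u + 4)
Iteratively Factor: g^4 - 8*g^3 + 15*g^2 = (g - 5)*(g^3 - 3*g^2) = (g - 5)*(g - 3)*(g^2) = g*(g - 5)*(g - 3)*(g)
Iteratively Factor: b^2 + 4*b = (b)*(b + 4)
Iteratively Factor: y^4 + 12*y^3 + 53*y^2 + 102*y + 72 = (y + 3)*(y^3 + 9*y^2 + 26*y + 24) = (y + 3)*(y + 4)*(y^2 + 5*y + 6) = (y + 2)*(y + 3)*(y + 4)*(y + 3)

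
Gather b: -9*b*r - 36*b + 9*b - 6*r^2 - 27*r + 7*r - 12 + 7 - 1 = b*(-9*r - 27) - 6*r^2 - 20*r - 6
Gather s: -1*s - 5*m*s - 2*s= s*(-5*m - 3)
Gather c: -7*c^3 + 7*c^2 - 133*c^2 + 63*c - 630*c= -7*c^3 - 126*c^2 - 567*c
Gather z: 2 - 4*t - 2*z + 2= -4*t - 2*z + 4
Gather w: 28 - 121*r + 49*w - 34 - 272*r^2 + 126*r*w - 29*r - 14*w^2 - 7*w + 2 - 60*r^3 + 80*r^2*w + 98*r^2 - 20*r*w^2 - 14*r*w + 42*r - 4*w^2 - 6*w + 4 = -60*r^3 - 174*r^2 - 108*r + w^2*(-20*r - 18) + w*(80*r^2 + 112*r + 36)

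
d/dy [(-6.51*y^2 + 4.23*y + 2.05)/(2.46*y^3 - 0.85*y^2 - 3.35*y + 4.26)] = (16.0146*y^4 - 20.8116*y^3 + 10.275*y^2 - 51.9802*y + 24.8873)/(6.0516*y^6 - 4.182*y^5 - 15.7595*y^4 + 26.6542*y^3 + 3.9805*y^2 - 28.542*y + 18.1476)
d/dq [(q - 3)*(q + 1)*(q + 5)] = 3*q^2 + 6*q - 13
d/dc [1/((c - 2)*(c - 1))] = (3 - 2*c)/(c^4 - 6*c^3 + 13*c^2 - 12*c + 4)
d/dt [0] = 0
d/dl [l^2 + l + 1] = 2*l + 1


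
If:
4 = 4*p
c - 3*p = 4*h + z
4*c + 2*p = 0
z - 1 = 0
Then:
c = -1/2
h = -9/8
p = 1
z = 1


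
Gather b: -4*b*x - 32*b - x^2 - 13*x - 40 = b*(-4*x - 32) - x^2 - 13*x - 40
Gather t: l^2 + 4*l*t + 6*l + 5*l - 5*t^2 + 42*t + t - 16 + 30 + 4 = l^2 + 11*l - 5*t^2 + t*(4*l + 43) + 18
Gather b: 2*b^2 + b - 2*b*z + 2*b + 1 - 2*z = 2*b^2 + b*(3 - 2*z) - 2*z + 1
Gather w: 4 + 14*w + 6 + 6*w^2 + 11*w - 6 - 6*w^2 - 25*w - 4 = 0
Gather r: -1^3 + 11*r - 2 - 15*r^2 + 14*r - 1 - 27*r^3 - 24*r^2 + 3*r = -27*r^3 - 39*r^2 + 28*r - 4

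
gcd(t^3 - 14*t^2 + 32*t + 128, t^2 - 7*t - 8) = t - 8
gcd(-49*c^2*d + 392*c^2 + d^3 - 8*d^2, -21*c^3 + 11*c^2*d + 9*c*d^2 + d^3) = 7*c + d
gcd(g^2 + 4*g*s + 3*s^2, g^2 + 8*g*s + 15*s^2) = g + 3*s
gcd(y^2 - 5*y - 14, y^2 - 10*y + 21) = y - 7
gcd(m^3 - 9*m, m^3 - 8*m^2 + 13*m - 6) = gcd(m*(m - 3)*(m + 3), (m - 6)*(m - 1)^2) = 1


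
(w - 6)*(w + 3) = w^2 - 3*w - 18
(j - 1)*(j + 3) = j^2 + 2*j - 3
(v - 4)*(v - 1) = v^2 - 5*v + 4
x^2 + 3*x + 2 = (x + 1)*(x + 2)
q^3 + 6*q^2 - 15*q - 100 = (q - 4)*(q + 5)^2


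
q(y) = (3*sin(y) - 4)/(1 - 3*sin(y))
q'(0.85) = -3.78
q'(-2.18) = 0.43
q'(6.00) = -2.56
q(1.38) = 0.54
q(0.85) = 1.39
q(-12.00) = 3.92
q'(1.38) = -0.45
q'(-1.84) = 0.16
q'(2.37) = 5.41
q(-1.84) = -1.77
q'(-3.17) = 10.75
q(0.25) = -12.64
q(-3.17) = -4.28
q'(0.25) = -131.22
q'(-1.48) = -0.05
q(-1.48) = -1.75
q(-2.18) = -1.87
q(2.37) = 1.75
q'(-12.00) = -20.43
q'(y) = 3*cos(y)/(1 - 3*sin(y)) + 3*(3*sin(y) - 4)*cos(y)/(1 - 3*sin(y))^2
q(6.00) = -2.63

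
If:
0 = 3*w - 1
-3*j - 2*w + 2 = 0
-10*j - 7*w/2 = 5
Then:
No Solution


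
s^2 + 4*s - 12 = (s - 2)*(s + 6)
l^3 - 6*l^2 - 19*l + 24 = (l - 8)*(l - 1)*(l + 3)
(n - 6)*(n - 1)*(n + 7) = n^3 - 43*n + 42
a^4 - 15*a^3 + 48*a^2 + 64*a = a*(a - 8)^2*(a + 1)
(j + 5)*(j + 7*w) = j^2 + 7*j*w + 5*j + 35*w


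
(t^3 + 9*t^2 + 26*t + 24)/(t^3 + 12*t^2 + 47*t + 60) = (t + 2)/(t + 5)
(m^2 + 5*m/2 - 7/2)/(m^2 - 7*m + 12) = (2*m^2 + 5*m - 7)/(2*(m^2 - 7*m + 12))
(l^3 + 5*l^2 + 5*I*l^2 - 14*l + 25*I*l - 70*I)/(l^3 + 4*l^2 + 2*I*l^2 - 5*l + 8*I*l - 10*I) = (l^3 + 5*l^2*(1 + I) + l*(-14 + 25*I) - 70*I)/(l^3 + 2*l^2*(2 + I) + l*(-5 + 8*I) - 10*I)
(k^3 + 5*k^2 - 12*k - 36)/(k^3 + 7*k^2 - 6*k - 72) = (k + 2)/(k + 4)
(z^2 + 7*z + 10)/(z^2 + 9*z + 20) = (z + 2)/(z + 4)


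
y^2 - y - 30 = (y - 6)*(y + 5)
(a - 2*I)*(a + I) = a^2 - I*a + 2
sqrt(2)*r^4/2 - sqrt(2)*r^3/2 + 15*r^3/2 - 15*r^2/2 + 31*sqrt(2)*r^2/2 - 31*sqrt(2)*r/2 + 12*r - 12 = (r - 1)*(r + 3*sqrt(2))*(r + 4*sqrt(2))*(sqrt(2)*r/2 + 1/2)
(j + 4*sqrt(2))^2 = j^2 + 8*sqrt(2)*j + 32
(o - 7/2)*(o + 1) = o^2 - 5*o/2 - 7/2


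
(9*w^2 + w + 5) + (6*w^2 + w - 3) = 15*w^2 + 2*w + 2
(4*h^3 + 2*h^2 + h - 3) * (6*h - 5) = 24*h^4 - 8*h^3 - 4*h^2 - 23*h + 15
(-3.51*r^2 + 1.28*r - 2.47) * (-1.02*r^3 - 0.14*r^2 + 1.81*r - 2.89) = 3.5802*r^5 - 0.8142*r^4 - 4.0129*r^3 + 12.8065*r^2 - 8.1699*r + 7.1383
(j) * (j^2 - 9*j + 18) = j^3 - 9*j^2 + 18*j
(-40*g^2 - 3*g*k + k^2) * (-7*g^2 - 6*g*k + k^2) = 280*g^4 + 261*g^3*k - 29*g^2*k^2 - 9*g*k^3 + k^4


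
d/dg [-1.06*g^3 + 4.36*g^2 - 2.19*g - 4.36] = -3.18*g^2 + 8.72*g - 2.19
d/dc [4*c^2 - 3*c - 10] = 8*c - 3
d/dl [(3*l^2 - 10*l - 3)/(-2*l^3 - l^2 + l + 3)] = (6*l^4 - 40*l^3 - 25*l^2 + 12*l - 27)/(4*l^6 + 4*l^5 - 3*l^4 - 14*l^3 - 5*l^2 + 6*l + 9)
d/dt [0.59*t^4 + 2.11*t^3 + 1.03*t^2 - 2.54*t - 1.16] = 2.36*t^3 + 6.33*t^2 + 2.06*t - 2.54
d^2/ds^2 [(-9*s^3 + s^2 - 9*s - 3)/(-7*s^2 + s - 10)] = 2*(-187*s^3 + 381*s^2 + 747*s - 217)/(343*s^6 - 147*s^5 + 1491*s^4 - 421*s^3 + 2130*s^2 - 300*s + 1000)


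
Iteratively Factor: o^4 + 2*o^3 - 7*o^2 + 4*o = (o - 1)*(o^3 + 3*o^2 - 4*o) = (o - 1)*(o + 4)*(o^2 - o) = o*(o - 1)*(o + 4)*(o - 1)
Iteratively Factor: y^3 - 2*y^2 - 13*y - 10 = (y + 2)*(y^2 - 4*y - 5) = (y - 5)*(y + 2)*(y + 1)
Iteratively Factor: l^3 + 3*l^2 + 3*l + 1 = (l + 1)*(l^2 + 2*l + 1) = (l + 1)^2*(l + 1)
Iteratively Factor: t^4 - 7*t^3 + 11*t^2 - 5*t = (t - 5)*(t^3 - 2*t^2 + t) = (t - 5)*(t - 1)*(t^2 - t) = t*(t - 5)*(t - 1)*(t - 1)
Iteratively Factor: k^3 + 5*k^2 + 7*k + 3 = (k + 1)*(k^2 + 4*k + 3) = (k + 1)^2*(k + 3)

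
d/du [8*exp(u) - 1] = 8*exp(u)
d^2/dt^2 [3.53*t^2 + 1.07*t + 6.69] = 7.06000000000000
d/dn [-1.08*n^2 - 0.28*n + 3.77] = -2.16*n - 0.28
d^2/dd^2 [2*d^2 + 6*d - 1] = 4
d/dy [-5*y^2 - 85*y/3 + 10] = -10*y - 85/3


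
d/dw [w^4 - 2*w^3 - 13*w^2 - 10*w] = 4*w^3 - 6*w^2 - 26*w - 10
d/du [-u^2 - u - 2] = -2*u - 1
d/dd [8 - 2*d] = -2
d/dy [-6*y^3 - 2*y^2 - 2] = 2*y*(-9*y - 2)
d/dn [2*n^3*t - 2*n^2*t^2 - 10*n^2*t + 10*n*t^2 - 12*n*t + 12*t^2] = 2*t*(3*n^2 - 2*n*t - 10*n + 5*t - 6)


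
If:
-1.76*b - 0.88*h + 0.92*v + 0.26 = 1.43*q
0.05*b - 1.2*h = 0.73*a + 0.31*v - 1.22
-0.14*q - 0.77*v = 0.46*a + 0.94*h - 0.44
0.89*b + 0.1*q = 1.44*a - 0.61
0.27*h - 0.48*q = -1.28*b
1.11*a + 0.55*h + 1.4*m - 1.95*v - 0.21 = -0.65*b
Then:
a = 0.13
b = -0.42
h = 1.13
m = -1.29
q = -0.50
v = -0.79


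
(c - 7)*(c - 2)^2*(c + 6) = c^4 - 5*c^3 - 34*c^2 + 164*c - 168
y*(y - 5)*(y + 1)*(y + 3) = y^4 - y^3 - 17*y^2 - 15*y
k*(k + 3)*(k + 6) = k^3 + 9*k^2 + 18*k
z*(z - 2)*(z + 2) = z^3 - 4*z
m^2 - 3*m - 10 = (m - 5)*(m + 2)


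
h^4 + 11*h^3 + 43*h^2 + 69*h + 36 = (h + 1)*(h + 3)^2*(h + 4)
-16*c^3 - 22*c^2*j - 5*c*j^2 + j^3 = (-8*c + j)*(c + j)*(2*c + j)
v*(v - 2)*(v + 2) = v^3 - 4*v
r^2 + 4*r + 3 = (r + 1)*(r + 3)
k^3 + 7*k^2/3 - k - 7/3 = (k - 1)*(k + 1)*(k + 7/3)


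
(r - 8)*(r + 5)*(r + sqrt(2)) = r^3 - 3*r^2 + sqrt(2)*r^2 - 40*r - 3*sqrt(2)*r - 40*sqrt(2)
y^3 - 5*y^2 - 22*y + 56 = (y - 7)*(y - 2)*(y + 4)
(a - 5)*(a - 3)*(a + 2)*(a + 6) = a^4 - 37*a^2 + 24*a + 180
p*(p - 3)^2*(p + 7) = p^4 + p^3 - 33*p^2 + 63*p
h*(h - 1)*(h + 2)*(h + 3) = h^4 + 4*h^3 + h^2 - 6*h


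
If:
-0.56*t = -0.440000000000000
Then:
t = 0.79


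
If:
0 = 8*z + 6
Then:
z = -3/4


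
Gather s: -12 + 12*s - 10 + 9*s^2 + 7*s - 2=9*s^2 + 19*s - 24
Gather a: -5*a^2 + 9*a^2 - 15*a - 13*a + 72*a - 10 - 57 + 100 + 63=4*a^2 + 44*a + 96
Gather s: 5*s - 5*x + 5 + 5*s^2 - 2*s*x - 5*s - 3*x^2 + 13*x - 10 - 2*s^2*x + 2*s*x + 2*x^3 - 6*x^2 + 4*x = s^2*(5 - 2*x) + 2*x^3 - 9*x^2 + 12*x - 5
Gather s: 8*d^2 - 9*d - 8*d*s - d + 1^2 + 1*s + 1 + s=8*d^2 - 10*d + s*(2 - 8*d) + 2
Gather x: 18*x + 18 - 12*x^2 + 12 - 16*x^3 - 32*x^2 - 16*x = -16*x^3 - 44*x^2 + 2*x + 30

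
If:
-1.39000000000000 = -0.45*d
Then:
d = 3.09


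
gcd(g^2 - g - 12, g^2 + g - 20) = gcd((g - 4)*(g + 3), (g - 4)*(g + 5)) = g - 4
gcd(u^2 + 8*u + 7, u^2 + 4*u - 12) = 1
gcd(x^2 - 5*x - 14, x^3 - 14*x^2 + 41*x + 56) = x - 7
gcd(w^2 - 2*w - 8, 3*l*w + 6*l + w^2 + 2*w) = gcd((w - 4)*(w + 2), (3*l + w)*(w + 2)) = w + 2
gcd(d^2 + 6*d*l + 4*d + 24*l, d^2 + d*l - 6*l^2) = 1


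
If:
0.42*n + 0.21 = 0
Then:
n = -0.50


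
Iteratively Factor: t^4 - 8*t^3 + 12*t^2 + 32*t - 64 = (t - 2)*(t^3 - 6*t^2 + 32) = (t - 2)*(t + 2)*(t^2 - 8*t + 16) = (t - 4)*(t - 2)*(t + 2)*(t - 4)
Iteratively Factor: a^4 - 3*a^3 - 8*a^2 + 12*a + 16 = (a + 2)*(a^3 - 5*a^2 + 2*a + 8) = (a + 1)*(a + 2)*(a^2 - 6*a + 8) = (a - 4)*(a + 1)*(a + 2)*(a - 2)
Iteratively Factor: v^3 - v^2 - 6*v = (v + 2)*(v^2 - 3*v) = (v - 3)*(v + 2)*(v)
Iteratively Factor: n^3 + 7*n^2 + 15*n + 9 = (n + 1)*(n^2 + 6*n + 9) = (n + 1)*(n + 3)*(n + 3)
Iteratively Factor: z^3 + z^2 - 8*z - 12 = (z - 3)*(z^2 + 4*z + 4) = (z - 3)*(z + 2)*(z + 2)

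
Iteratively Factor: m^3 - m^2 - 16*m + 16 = (m + 4)*(m^2 - 5*m + 4) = (m - 4)*(m + 4)*(m - 1)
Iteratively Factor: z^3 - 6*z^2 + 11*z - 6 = (z - 3)*(z^2 - 3*z + 2) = (z - 3)*(z - 1)*(z - 2)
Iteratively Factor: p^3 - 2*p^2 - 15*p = (p + 3)*(p^2 - 5*p) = (p - 5)*(p + 3)*(p)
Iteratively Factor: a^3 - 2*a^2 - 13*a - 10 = (a + 1)*(a^2 - 3*a - 10) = (a - 5)*(a + 1)*(a + 2)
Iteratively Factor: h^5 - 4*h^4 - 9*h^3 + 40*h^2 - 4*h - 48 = (h - 2)*(h^4 - 2*h^3 - 13*h^2 + 14*h + 24) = (h - 2)^2*(h^3 - 13*h - 12) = (h - 2)^2*(h + 1)*(h^2 - h - 12) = (h - 2)^2*(h + 1)*(h + 3)*(h - 4)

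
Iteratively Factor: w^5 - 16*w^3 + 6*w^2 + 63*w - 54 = (w + 3)*(w^4 - 3*w^3 - 7*w^2 + 27*w - 18) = (w - 1)*(w + 3)*(w^3 - 2*w^2 - 9*w + 18) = (w - 2)*(w - 1)*(w + 3)*(w^2 - 9) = (w - 2)*(w - 1)*(w + 3)^2*(w - 3)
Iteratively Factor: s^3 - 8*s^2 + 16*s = (s - 4)*(s^2 - 4*s) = (s - 4)^2*(s)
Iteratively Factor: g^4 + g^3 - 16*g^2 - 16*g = (g + 4)*(g^3 - 3*g^2 - 4*g) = (g + 1)*(g + 4)*(g^2 - 4*g) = g*(g + 1)*(g + 4)*(g - 4)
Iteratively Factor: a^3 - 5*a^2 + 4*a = (a - 1)*(a^2 - 4*a) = a*(a - 1)*(a - 4)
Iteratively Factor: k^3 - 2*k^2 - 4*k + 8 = (k - 2)*(k^2 - 4) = (k - 2)^2*(k + 2)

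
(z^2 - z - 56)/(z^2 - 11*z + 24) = (z + 7)/(z - 3)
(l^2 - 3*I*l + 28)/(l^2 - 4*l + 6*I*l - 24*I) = (l^2 - 3*I*l + 28)/(l^2 + l*(-4 + 6*I) - 24*I)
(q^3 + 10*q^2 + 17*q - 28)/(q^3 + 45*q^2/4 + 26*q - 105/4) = 4*(q^2 + 3*q - 4)/(4*q^2 + 17*q - 15)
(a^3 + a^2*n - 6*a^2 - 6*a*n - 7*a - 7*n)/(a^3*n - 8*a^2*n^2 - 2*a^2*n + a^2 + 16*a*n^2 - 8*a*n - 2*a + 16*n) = (a^3 + a^2*n - 6*a^2 - 6*a*n - 7*a - 7*n)/(a^3*n - 8*a^2*n^2 - 2*a^2*n + a^2 + 16*a*n^2 - 8*a*n - 2*a + 16*n)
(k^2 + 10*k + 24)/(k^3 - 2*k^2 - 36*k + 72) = (k + 4)/(k^2 - 8*k + 12)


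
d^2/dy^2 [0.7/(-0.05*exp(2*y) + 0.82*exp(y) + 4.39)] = (0.7*(0.1*exp(y) - 0.82)*(0.2*exp(y) - 1.64)*exp(y) + (0.14*exp(y) - 0.574)*(-0.05*exp(2*y) + 0.82*exp(y) + 4.39))*exp(y)/(-0.05*exp(2*y) + 0.82*exp(y) + 4.39)^3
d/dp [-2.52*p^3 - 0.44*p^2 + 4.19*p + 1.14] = -7.56*p^2 - 0.88*p + 4.19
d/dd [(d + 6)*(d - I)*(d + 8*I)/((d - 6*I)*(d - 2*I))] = (d^4 - 16*I*d^3 + d^2*(12 - 90*I) + d*(-240 - 168*I) - 96 - 120*I)/(d^4 - 16*I*d^3 - 88*d^2 + 192*I*d + 144)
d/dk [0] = 0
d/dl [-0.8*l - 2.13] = -0.800000000000000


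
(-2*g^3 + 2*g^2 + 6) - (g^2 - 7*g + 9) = -2*g^3 + g^2 + 7*g - 3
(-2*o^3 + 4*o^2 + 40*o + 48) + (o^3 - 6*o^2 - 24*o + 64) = -o^3 - 2*o^2 + 16*o + 112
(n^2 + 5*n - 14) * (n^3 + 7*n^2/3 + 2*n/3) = n^5 + 22*n^4/3 - 5*n^3/3 - 88*n^2/3 - 28*n/3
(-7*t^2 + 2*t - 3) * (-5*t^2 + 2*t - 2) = 35*t^4 - 24*t^3 + 33*t^2 - 10*t + 6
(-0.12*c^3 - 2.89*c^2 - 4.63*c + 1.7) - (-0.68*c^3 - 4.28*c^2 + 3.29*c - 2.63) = 0.56*c^3 + 1.39*c^2 - 7.92*c + 4.33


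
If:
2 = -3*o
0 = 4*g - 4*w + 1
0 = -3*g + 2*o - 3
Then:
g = -13/9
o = -2/3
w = -43/36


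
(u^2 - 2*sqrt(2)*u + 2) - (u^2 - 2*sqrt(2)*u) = 2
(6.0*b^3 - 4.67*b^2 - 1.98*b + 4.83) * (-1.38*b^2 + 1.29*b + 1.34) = -8.28*b^5 + 14.1846*b^4 + 4.7481*b^3 - 15.4774*b^2 + 3.5775*b + 6.4722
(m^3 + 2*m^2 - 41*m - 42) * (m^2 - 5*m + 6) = m^5 - 3*m^4 - 45*m^3 + 175*m^2 - 36*m - 252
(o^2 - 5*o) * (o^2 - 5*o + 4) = o^4 - 10*o^3 + 29*o^2 - 20*o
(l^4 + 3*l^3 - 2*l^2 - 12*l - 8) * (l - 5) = l^5 - 2*l^4 - 17*l^3 - 2*l^2 + 52*l + 40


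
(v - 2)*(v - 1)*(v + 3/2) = v^3 - 3*v^2/2 - 5*v/2 + 3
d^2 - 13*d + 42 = (d - 7)*(d - 6)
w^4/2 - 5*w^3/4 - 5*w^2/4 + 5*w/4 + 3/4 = (w/2 + 1/4)*(w - 3)*(w - 1)*(w + 1)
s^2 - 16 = (s - 4)*(s + 4)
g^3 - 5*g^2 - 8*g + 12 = (g - 6)*(g - 1)*(g + 2)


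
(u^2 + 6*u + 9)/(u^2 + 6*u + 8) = (u^2 + 6*u + 9)/(u^2 + 6*u + 8)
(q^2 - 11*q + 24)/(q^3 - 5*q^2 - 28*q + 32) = (q - 3)/(q^2 + 3*q - 4)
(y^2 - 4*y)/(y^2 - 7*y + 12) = y/(y - 3)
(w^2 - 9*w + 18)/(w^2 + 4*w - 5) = (w^2 - 9*w + 18)/(w^2 + 4*w - 5)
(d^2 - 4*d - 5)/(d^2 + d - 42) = (d^2 - 4*d - 5)/(d^2 + d - 42)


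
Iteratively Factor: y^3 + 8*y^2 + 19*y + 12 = (y + 1)*(y^2 + 7*y + 12) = (y + 1)*(y + 4)*(y + 3)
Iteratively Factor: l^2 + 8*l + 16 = (l + 4)*(l + 4)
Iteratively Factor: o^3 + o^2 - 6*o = (o + 3)*(o^2 - 2*o) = (o - 2)*(o + 3)*(o)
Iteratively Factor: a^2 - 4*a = (a - 4)*(a)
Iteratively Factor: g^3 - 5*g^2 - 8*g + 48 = (g - 4)*(g^2 - g - 12) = (g - 4)^2*(g + 3)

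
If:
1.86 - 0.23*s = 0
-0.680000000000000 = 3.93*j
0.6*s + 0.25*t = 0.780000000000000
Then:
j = -0.17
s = 8.09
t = -16.29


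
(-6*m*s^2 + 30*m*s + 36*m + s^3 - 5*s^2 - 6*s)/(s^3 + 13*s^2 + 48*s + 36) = (-6*m*s + 36*m + s^2 - 6*s)/(s^2 + 12*s + 36)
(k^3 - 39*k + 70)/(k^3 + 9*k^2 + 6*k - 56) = (k - 5)/(k + 4)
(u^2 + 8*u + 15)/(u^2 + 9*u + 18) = (u + 5)/(u + 6)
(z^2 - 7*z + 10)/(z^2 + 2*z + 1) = (z^2 - 7*z + 10)/(z^2 + 2*z + 1)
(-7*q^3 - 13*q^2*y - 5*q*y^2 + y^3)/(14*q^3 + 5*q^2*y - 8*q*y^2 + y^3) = (q + y)/(-2*q + y)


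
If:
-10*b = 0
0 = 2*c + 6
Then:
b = 0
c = -3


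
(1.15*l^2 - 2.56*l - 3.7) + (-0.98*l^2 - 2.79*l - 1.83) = 0.17*l^2 - 5.35*l - 5.53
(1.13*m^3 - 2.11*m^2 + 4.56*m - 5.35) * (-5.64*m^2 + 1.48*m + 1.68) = -6.3732*m^5 + 13.5728*m^4 - 26.9428*m^3 + 33.378*m^2 - 0.2572*m - 8.988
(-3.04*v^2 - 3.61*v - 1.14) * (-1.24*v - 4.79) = 3.7696*v^3 + 19.038*v^2 + 18.7055*v + 5.4606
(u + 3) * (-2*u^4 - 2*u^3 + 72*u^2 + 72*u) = -2*u^5 - 8*u^4 + 66*u^3 + 288*u^2 + 216*u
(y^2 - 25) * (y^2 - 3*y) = y^4 - 3*y^3 - 25*y^2 + 75*y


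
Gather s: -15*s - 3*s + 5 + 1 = 6 - 18*s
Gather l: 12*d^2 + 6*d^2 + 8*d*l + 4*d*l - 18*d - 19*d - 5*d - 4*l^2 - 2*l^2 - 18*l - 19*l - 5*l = 18*d^2 - 42*d - 6*l^2 + l*(12*d - 42)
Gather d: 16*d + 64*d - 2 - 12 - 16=80*d - 30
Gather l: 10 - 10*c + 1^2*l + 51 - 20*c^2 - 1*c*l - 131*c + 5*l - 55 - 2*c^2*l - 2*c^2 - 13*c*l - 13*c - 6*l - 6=-22*c^2 - 154*c + l*(-2*c^2 - 14*c)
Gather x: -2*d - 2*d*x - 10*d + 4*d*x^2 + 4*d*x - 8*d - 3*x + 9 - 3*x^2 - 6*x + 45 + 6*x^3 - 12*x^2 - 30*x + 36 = -20*d + 6*x^3 + x^2*(4*d - 15) + x*(2*d - 39) + 90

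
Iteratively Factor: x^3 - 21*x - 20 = (x + 4)*(x^2 - 4*x - 5) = (x + 1)*(x + 4)*(x - 5)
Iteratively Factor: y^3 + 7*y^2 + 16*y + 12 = (y + 2)*(y^2 + 5*y + 6) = (y + 2)*(y + 3)*(y + 2)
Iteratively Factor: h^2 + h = (h)*(h + 1)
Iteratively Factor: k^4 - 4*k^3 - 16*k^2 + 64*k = (k - 4)*(k^3 - 16*k) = k*(k - 4)*(k^2 - 16) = k*(k - 4)*(k + 4)*(k - 4)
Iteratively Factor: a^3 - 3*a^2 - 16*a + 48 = (a + 4)*(a^2 - 7*a + 12) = (a - 3)*(a + 4)*(a - 4)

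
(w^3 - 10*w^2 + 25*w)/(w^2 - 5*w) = w - 5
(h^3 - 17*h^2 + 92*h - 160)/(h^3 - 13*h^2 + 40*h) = (h - 4)/h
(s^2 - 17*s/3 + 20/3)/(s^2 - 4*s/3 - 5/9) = 3*(s - 4)/(3*s + 1)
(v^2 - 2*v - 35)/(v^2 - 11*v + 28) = (v + 5)/(v - 4)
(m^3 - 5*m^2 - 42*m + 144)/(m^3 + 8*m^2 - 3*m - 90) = (m - 8)/(m + 5)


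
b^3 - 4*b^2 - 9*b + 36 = (b - 4)*(b - 3)*(b + 3)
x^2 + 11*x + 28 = (x + 4)*(x + 7)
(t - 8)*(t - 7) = t^2 - 15*t + 56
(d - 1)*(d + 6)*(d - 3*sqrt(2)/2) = d^3 - 3*sqrt(2)*d^2/2 + 5*d^2 - 15*sqrt(2)*d/2 - 6*d + 9*sqrt(2)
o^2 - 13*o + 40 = (o - 8)*(o - 5)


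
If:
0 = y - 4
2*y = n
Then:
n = 8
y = 4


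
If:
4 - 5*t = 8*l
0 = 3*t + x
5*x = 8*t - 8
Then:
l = 13/46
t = 8/23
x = -24/23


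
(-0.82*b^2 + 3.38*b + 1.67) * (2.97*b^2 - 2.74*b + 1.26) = -2.4354*b^4 + 12.2854*b^3 - 5.3345*b^2 - 0.317*b + 2.1042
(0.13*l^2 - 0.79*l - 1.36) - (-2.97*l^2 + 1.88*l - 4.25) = 3.1*l^2 - 2.67*l + 2.89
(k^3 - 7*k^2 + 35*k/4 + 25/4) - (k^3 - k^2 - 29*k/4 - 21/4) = -6*k^2 + 16*k + 23/2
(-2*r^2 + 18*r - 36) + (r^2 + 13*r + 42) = -r^2 + 31*r + 6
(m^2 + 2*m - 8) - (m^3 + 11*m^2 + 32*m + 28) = -m^3 - 10*m^2 - 30*m - 36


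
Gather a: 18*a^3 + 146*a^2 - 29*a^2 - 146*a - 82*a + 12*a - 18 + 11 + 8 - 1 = 18*a^3 + 117*a^2 - 216*a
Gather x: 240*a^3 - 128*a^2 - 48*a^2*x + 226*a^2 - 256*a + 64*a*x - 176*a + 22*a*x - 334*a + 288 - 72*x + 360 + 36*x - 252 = 240*a^3 + 98*a^2 - 766*a + x*(-48*a^2 + 86*a - 36) + 396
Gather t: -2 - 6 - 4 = -12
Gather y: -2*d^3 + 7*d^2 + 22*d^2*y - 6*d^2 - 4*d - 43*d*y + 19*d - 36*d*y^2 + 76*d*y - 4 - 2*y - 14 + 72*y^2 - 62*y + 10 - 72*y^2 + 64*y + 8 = -2*d^3 + d^2 - 36*d*y^2 + 15*d + y*(22*d^2 + 33*d)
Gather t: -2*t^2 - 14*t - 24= -2*t^2 - 14*t - 24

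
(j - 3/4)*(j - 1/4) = j^2 - j + 3/16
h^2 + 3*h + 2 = (h + 1)*(h + 2)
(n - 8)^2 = n^2 - 16*n + 64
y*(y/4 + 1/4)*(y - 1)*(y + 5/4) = y^4/4 + 5*y^3/16 - y^2/4 - 5*y/16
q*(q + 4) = q^2 + 4*q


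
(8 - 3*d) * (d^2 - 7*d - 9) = -3*d^3 + 29*d^2 - 29*d - 72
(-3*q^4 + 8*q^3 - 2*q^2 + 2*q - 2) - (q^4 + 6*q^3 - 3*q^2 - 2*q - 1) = -4*q^4 + 2*q^3 + q^2 + 4*q - 1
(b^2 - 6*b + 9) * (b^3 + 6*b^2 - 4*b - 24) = b^5 - 31*b^3 + 54*b^2 + 108*b - 216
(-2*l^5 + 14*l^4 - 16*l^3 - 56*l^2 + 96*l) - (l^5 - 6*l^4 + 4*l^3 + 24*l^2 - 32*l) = -3*l^5 + 20*l^4 - 20*l^3 - 80*l^2 + 128*l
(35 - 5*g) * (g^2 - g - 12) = -5*g^3 + 40*g^2 + 25*g - 420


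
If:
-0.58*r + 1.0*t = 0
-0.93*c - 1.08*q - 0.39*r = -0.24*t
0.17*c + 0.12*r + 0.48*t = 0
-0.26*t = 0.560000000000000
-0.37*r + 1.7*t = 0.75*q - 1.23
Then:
No Solution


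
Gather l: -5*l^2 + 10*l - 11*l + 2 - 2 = -5*l^2 - l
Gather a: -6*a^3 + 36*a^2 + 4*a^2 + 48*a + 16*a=-6*a^3 + 40*a^2 + 64*a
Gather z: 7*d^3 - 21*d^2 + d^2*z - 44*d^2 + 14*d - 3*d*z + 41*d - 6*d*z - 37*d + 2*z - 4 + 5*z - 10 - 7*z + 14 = 7*d^3 - 65*d^2 + 18*d + z*(d^2 - 9*d)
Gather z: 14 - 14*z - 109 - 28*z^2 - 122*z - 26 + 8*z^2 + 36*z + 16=-20*z^2 - 100*z - 105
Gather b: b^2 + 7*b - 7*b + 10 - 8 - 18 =b^2 - 16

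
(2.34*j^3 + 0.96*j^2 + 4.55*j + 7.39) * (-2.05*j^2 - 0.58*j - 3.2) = -4.797*j^5 - 3.3252*j^4 - 17.3723*j^3 - 20.8605*j^2 - 18.8462*j - 23.648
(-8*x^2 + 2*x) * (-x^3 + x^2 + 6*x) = 8*x^5 - 10*x^4 - 46*x^3 + 12*x^2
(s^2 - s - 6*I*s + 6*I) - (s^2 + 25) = -s - 6*I*s - 25 + 6*I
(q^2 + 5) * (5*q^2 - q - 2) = 5*q^4 - q^3 + 23*q^2 - 5*q - 10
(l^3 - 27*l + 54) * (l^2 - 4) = l^5 - 31*l^3 + 54*l^2 + 108*l - 216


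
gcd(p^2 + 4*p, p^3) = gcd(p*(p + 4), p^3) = p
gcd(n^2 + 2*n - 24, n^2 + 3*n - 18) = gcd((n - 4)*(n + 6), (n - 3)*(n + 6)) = n + 6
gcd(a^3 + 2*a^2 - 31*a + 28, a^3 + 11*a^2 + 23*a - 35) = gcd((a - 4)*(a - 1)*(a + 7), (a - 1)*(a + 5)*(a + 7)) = a^2 + 6*a - 7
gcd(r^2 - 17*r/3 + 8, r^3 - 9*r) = r - 3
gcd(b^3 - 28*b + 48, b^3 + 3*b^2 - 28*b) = b - 4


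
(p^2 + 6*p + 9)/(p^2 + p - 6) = (p + 3)/(p - 2)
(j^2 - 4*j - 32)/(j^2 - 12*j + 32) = (j + 4)/(j - 4)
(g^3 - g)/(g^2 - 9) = (g^3 - g)/(g^2 - 9)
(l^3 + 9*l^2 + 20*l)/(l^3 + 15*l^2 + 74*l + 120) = l/(l + 6)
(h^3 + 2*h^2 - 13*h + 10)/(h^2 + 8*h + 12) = (h^3 + 2*h^2 - 13*h + 10)/(h^2 + 8*h + 12)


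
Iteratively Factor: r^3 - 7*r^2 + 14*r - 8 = (r - 1)*(r^2 - 6*r + 8) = (r - 4)*(r - 1)*(r - 2)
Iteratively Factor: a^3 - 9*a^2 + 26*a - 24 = (a - 2)*(a^2 - 7*a + 12) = (a - 4)*(a - 2)*(a - 3)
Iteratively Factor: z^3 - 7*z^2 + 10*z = (z - 2)*(z^2 - 5*z) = (z - 5)*(z - 2)*(z)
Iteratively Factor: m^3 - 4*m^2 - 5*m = (m + 1)*(m^2 - 5*m) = m*(m + 1)*(m - 5)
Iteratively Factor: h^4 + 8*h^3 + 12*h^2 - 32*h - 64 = (h + 4)*(h^3 + 4*h^2 - 4*h - 16) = (h + 2)*(h + 4)*(h^2 + 2*h - 8) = (h + 2)*(h + 4)^2*(h - 2)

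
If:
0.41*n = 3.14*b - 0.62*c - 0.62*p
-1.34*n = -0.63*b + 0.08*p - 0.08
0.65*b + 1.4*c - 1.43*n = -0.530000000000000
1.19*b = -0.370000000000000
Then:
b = -0.31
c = -0.24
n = -0.01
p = -1.33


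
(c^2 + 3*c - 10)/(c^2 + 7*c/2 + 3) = 2*(c^2 + 3*c - 10)/(2*c^2 + 7*c + 6)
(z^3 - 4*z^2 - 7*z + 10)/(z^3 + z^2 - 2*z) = (z - 5)/z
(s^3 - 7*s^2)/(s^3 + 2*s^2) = (s - 7)/(s + 2)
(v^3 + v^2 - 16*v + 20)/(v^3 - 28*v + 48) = (v^2 + 3*v - 10)/(v^2 + 2*v - 24)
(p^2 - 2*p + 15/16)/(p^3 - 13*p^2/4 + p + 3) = (16*p^2 - 32*p + 15)/(4*(4*p^3 - 13*p^2 + 4*p + 12))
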